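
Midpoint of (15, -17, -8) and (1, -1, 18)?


Midpoint = ((15+1)/2, (-17+-1)/2, (-8+18)/2) = (8, -9, 5)

(8, -9, 5)


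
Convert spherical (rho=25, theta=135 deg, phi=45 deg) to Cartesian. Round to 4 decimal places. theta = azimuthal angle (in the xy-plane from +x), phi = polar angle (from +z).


x = 25 * sin(45) * cos(135) = -12.5
y = 25 * sin(45) * sin(135) = 12.5
z = 25 * cos(45) = 17.6777

(-12.5, 12.5, 17.6777)


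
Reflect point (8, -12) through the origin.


Reflection through origin: (x, y) -> (-x, -y)
(8, -12) -> (-8, 12)

(-8, 12)


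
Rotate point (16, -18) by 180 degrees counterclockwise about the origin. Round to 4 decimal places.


x' = 16*cos(180) - -18*sin(180) = -16
y' = 16*sin(180) + -18*cos(180) = 18

(-16, 18)


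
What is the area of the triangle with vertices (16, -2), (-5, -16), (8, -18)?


Area = |x1(y2-y3) + x2(y3-y1) + x3(y1-y2)| / 2
= |16*(-16--18) + -5*(-18--2) + 8*(-2--16)| / 2
= 112

112


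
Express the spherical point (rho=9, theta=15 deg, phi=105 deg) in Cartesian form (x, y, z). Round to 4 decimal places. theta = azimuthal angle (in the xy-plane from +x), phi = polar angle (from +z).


x = 9 * sin(105) * cos(15) = 8.3971
y = 9 * sin(105) * sin(15) = 2.25
z = 9 * cos(105) = -2.3294

(8.3971, 2.25, -2.3294)


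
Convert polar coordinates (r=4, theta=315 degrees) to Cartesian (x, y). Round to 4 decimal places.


x = 4 * cos(315) = 2.8284
y = 4 * sin(315) = -2.8284

(2.8284, -2.8284)


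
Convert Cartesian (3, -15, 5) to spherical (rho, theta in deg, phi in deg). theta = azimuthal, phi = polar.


rho = sqrt(3^2 + (-15)^2 + 5^2) = 16.0935
theta = atan2(-15, 3) = 281.3099 deg
phi = acos(5/16.0935) = 71.8995 deg

rho = 16.0935, theta = 281.3099 deg, phi = 71.8995 deg


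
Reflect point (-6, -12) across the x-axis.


Reflection across x-axis: (x, y) -> (x, -y)
(-6, -12) -> (-6, 12)

(-6, 12)


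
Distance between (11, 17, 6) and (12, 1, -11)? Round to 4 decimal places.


d = sqrt((12-11)^2 + (1-17)^2 + (-11-6)^2) = 23.3666

23.3666


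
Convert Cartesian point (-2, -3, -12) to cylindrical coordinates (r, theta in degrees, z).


r = sqrt((-2)^2 + (-3)^2) = 3.6056
theta = atan2(-3, -2) = 236.3099 deg
z = -12

r = 3.6056, theta = 236.3099 deg, z = -12


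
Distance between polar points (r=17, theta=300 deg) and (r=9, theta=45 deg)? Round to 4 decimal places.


d = sqrt(r1^2 + r2^2 - 2*r1*r2*cos(t2-t1))
d = sqrt(17^2 + 9^2 - 2*17*9*cos(45-300)) = 21.1943

21.1943


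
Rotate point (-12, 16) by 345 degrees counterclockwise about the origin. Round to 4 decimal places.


x' = -12*cos(345) - 16*sin(345) = -7.45
y' = -12*sin(345) + 16*cos(345) = 18.5606

(-7.45, 18.5606)


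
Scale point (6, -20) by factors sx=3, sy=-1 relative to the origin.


Scaling: (x*sx, y*sy) = (6*3, -20*-1) = (18, 20)

(18, 20)


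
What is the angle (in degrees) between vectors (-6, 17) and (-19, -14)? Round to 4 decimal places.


dot = -6*-19 + 17*-14 = -124
|u| = 18.0278, |v| = 23.6008
cos(angle) = -0.2914
angle = 106.9443 degrees

106.9443 degrees


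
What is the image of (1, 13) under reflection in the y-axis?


Reflection across y-axis: (x, y) -> (-x, y)
(1, 13) -> (-1, 13)

(-1, 13)


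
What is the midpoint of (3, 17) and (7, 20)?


Midpoint = ((3+7)/2, (17+20)/2) = (5, 18.5)

(5, 18.5)


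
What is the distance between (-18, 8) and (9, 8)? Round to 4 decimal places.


d = sqrt((9--18)^2 + (8-8)^2) = 27

27


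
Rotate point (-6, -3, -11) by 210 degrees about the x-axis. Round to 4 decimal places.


x' = -6
y' = -3*cos(210) - -11*sin(210) = -2.9019
z' = -3*sin(210) + -11*cos(210) = 11.0263

(-6, -2.9019, 11.0263)


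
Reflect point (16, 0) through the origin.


Reflection through origin: (x, y) -> (-x, -y)
(16, 0) -> (-16, 0)

(-16, 0)


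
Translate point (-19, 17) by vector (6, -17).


Translation: (x+dx, y+dy) = (-19+6, 17+-17) = (-13, 0)

(-13, 0)


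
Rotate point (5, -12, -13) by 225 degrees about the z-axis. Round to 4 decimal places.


x' = 5*cos(225) - -12*sin(225) = -12.0208
y' = 5*sin(225) + -12*cos(225) = 4.9497
z' = -13

(-12.0208, 4.9497, -13)


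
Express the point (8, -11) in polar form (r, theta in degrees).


r = sqrt(8^2 + (-11)^2) = 13.6015
theta = atan2(-11, 8) = 306.0274 degrees

r = 13.6015, theta = 306.0274 degrees


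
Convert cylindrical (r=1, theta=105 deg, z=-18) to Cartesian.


x = 1 * cos(105) = -0.2588
y = 1 * sin(105) = 0.9659
z = -18

(-0.2588, 0.9659, -18)


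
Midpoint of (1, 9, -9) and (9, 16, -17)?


Midpoint = ((1+9)/2, (9+16)/2, (-9+-17)/2) = (5, 12.5, -13)

(5, 12.5, -13)


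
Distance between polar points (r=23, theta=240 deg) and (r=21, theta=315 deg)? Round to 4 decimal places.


d = sqrt(r1^2 + r2^2 - 2*r1*r2*cos(t2-t1))
d = sqrt(23^2 + 21^2 - 2*23*21*cos(315-240)) = 26.8325

26.8325


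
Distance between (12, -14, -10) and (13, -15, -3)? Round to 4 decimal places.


d = sqrt((13-12)^2 + (-15--14)^2 + (-3--10)^2) = 7.1414

7.1414


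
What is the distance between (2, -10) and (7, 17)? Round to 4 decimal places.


d = sqrt((7-2)^2 + (17--10)^2) = 27.4591

27.4591


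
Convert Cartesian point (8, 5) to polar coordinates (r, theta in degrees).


r = sqrt(8^2 + 5^2) = 9.434
theta = atan2(5, 8) = 32.0054 degrees

r = 9.434, theta = 32.0054 degrees


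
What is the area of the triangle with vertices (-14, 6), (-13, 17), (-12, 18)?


Area = |x1(y2-y3) + x2(y3-y1) + x3(y1-y2)| / 2
= |-14*(17-18) + -13*(18-6) + -12*(6-17)| / 2
= 5

5


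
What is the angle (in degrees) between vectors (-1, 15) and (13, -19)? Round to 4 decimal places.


dot = -1*13 + 15*-19 = -298
|u| = 15.0333, |v| = 23.0217
cos(angle) = -0.861
angle = 149.4337 degrees

149.4337 degrees


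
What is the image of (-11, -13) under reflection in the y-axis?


Reflection across y-axis: (x, y) -> (-x, y)
(-11, -13) -> (11, -13)

(11, -13)


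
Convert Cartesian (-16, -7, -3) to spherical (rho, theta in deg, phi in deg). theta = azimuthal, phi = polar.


rho = sqrt((-16)^2 + (-7)^2 + (-3)^2) = 17.72
theta = atan2(-7, -16) = 203.6294 deg
phi = acos(-3/17.72) = 99.7471 deg

rho = 17.72, theta = 203.6294 deg, phi = 99.7471 deg


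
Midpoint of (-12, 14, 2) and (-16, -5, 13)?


Midpoint = ((-12+-16)/2, (14+-5)/2, (2+13)/2) = (-14, 4.5, 7.5)

(-14, 4.5, 7.5)


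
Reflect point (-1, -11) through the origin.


Reflection through origin: (x, y) -> (-x, -y)
(-1, -11) -> (1, 11)

(1, 11)


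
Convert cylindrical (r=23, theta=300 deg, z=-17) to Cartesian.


x = 23 * cos(300) = 11.5
y = 23 * sin(300) = -19.9186
z = -17

(11.5, -19.9186, -17)


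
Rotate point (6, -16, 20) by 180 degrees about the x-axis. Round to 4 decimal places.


x' = 6
y' = -16*cos(180) - 20*sin(180) = 16
z' = -16*sin(180) + 20*cos(180) = -20

(6, 16, -20)


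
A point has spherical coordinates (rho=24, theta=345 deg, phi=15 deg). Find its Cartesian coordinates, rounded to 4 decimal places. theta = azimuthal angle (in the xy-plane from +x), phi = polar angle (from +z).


x = 24 * sin(15) * cos(345) = 6
y = 24 * sin(15) * sin(345) = -1.6077
z = 24 * cos(15) = 23.1822

(6, -1.6077, 23.1822)


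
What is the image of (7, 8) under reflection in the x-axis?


Reflection across x-axis: (x, y) -> (x, -y)
(7, 8) -> (7, -8)

(7, -8)


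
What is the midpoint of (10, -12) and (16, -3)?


Midpoint = ((10+16)/2, (-12+-3)/2) = (13, -7.5)

(13, -7.5)


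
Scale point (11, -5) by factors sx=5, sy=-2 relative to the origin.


Scaling: (x*sx, y*sy) = (11*5, -5*-2) = (55, 10)

(55, 10)


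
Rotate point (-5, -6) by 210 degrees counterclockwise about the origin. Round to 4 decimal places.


x' = -5*cos(210) - -6*sin(210) = 1.3301
y' = -5*sin(210) + -6*cos(210) = 7.6962

(1.3301, 7.6962)


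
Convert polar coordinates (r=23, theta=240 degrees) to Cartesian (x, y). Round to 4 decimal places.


x = 23 * cos(240) = -11.5
y = 23 * sin(240) = -19.9186

(-11.5, -19.9186)


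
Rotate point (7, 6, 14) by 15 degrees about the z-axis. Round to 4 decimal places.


x' = 7*cos(15) - 6*sin(15) = 5.2086
y' = 7*sin(15) + 6*cos(15) = 7.6073
z' = 14

(5.2086, 7.6073, 14)


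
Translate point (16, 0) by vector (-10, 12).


Translation: (x+dx, y+dy) = (16+-10, 0+12) = (6, 12)

(6, 12)


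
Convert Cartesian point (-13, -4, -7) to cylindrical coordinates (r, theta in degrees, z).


r = sqrt((-13)^2 + (-4)^2) = 13.6015
theta = atan2(-4, -13) = 197.1027 deg
z = -7

r = 13.6015, theta = 197.1027 deg, z = -7


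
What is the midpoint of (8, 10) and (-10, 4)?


Midpoint = ((8+-10)/2, (10+4)/2) = (-1, 7)

(-1, 7)


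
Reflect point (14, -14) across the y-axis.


Reflection across y-axis: (x, y) -> (-x, y)
(14, -14) -> (-14, -14)

(-14, -14)


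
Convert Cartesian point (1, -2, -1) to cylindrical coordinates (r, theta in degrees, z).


r = sqrt(1^2 + (-2)^2) = 2.2361
theta = atan2(-2, 1) = 296.5651 deg
z = -1

r = 2.2361, theta = 296.5651 deg, z = -1


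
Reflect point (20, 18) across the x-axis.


Reflection across x-axis: (x, y) -> (x, -y)
(20, 18) -> (20, -18)

(20, -18)


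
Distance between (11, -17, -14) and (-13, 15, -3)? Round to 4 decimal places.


d = sqrt((-13-11)^2 + (15--17)^2 + (-3--14)^2) = 41.4849

41.4849


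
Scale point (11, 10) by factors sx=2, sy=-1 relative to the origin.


Scaling: (x*sx, y*sy) = (11*2, 10*-1) = (22, -10)

(22, -10)


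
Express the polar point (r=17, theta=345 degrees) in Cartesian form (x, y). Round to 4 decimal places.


x = 17 * cos(345) = 16.4207
y = 17 * sin(345) = -4.3999

(16.4207, -4.3999)


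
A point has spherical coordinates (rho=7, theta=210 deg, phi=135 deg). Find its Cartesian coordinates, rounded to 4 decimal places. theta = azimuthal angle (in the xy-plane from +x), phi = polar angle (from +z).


x = 7 * sin(135) * cos(210) = -4.2866
y = 7 * sin(135) * sin(210) = -2.4749
z = 7 * cos(135) = -4.9497

(-4.2866, -2.4749, -4.9497)


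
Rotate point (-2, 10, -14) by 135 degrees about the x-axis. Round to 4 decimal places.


x' = -2
y' = 10*cos(135) - -14*sin(135) = 2.8284
z' = 10*sin(135) + -14*cos(135) = 16.9706

(-2, 2.8284, 16.9706)


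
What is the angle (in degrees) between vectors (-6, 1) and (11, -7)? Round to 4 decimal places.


dot = -6*11 + 1*-7 = -73
|u| = 6.0828, |v| = 13.0384
cos(angle) = -0.9204
angle = 156.9911 degrees

156.9911 degrees


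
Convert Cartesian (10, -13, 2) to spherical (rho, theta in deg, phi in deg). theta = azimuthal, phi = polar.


rho = sqrt(10^2 + (-13)^2 + 2^2) = 16.5227
theta = atan2(-13, 10) = 307.5686 deg
phi = acos(2/16.5227) = 83.0476 deg

rho = 16.5227, theta = 307.5686 deg, phi = 83.0476 deg


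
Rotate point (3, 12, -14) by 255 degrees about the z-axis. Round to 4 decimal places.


x' = 3*cos(255) - 12*sin(255) = 10.8147
y' = 3*sin(255) + 12*cos(255) = -6.0036
z' = -14

(10.8147, -6.0036, -14)


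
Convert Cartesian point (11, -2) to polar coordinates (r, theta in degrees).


r = sqrt(11^2 + (-2)^2) = 11.1803
theta = atan2(-2, 11) = 349.6952 degrees

r = 11.1803, theta = 349.6952 degrees


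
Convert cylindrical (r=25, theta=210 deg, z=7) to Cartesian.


x = 25 * cos(210) = -21.6506
y = 25 * sin(210) = -12.5
z = 7

(-21.6506, -12.5, 7)


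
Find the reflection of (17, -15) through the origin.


Reflection through origin: (x, y) -> (-x, -y)
(17, -15) -> (-17, 15)

(-17, 15)


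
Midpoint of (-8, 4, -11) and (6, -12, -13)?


Midpoint = ((-8+6)/2, (4+-12)/2, (-11+-13)/2) = (-1, -4, -12)

(-1, -4, -12)


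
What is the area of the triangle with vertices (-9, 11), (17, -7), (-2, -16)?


Area = |x1(y2-y3) + x2(y3-y1) + x3(y1-y2)| / 2
= |-9*(-7--16) + 17*(-16-11) + -2*(11--7)| / 2
= 288

288


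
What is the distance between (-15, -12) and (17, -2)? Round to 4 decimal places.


d = sqrt((17--15)^2 + (-2--12)^2) = 33.5261

33.5261


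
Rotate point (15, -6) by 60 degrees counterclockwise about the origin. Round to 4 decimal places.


x' = 15*cos(60) - -6*sin(60) = 12.6962
y' = 15*sin(60) + -6*cos(60) = 9.9904

(12.6962, 9.9904)


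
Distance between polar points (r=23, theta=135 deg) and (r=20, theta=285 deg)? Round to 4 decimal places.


d = sqrt(r1^2 + r2^2 - 2*r1*r2*cos(t2-t1))
d = sqrt(23^2 + 20^2 - 2*23*20*cos(285-135)) = 41.5421

41.5421


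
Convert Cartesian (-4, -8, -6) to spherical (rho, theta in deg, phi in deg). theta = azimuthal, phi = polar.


rho = sqrt((-4)^2 + (-8)^2 + (-6)^2) = 10.7703
theta = atan2(-8, -4) = 243.4349 deg
phi = acos(-6/10.7703) = 123.8545 deg

rho = 10.7703, theta = 243.4349 deg, phi = 123.8545 deg


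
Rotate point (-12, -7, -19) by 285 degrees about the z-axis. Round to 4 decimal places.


x' = -12*cos(285) - -7*sin(285) = -9.8673
y' = -12*sin(285) + -7*cos(285) = 9.7794
z' = -19

(-9.8673, 9.7794, -19)


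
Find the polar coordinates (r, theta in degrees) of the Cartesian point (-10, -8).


r = sqrt((-10)^2 + (-8)^2) = 12.8062
theta = atan2(-8, -10) = 218.6598 degrees

r = 12.8062, theta = 218.6598 degrees


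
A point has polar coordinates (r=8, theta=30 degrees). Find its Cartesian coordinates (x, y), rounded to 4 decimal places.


x = 8 * cos(30) = 6.9282
y = 8 * sin(30) = 4

(6.9282, 4)


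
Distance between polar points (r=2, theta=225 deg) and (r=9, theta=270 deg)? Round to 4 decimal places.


d = sqrt(r1^2 + r2^2 - 2*r1*r2*cos(t2-t1))
d = sqrt(2^2 + 9^2 - 2*2*9*cos(270-225)) = 7.7165

7.7165


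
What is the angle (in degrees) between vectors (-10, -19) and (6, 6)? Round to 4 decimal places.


dot = -10*6 + -19*6 = -174
|u| = 21.4709, |v| = 8.4853
cos(angle) = -0.9551
angle = 162.7585 degrees

162.7585 degrees


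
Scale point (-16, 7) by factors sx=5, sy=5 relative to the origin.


Scaling: (x*sx, y*sy) = (-16*5, 7*5) = (-80, 35)

(-80, 35)


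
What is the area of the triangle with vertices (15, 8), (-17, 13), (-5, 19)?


Area = |x1(y2-y3) + x2(y3-y1) + x3(y1-y2)| / 2
= |15*(13-19) + -17*(19-8) + -5*(8-13)| / 2
= 126

126


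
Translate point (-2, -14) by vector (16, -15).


Translation: (x+dx, y+dy) = (-2+16, -14+-15) = (14, -29)

(14, -29)


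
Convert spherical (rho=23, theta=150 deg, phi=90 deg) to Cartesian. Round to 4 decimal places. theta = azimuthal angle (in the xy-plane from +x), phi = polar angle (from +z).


x = 23 * sin(90) * cos(150) = -19.9186
y = 23 * sin(90) * sin(150) = 11.5
z = 23 * cos(90) = 0

(-19.9186, 11.5, 0)


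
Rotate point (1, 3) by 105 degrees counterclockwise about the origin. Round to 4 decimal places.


x' = 1*cos(105) - 3*sin(105) = -3.1566
y' = 1*sin(105) + 3*cos(105) = 0.1895

(-3.1566, 0.1895)


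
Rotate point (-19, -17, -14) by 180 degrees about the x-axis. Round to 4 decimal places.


x' = -19
y' = -17*cos(180) - -14*sin(180) = 17
z' = -17*sin(180) + -14*cos(180) = 14

(-19, 17, 14)


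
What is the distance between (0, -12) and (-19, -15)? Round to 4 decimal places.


d = sqrt((-19-0)^2 + (-15--12)^2) = 19.2354

19.2354


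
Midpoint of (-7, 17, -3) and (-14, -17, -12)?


Midpoint = ((-7+-14)/2, (17+-17)/2, (-3+-12)/2) = (-10.5, 0, -7.5)

(-10.5, 0, -7.5)


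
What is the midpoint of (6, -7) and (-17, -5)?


Midpoint = ((6+-17)/2, (-7+-5)/2) = (-5.5, -6)

(-5.5, -6)


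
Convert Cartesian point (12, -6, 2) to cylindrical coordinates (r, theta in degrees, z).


r = sqrt(12^2 + (-6)^2) = 13.4164
theta = atan2(-6, 12) = 333.4349 deg
z = 2

r = 13.4164, theta = 333.4349 deg, z = 2


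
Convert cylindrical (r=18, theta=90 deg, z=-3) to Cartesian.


x = 18 * cos(90) = 0
y = 18 * sin(90) = 18
z = -3

(0, 18, -3)


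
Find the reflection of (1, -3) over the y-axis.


Reflection across y-axis: (x, y) -> (-x, y)
(1, -3) -> (-1, -3)

(-1, -3)


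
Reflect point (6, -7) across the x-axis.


Reflection across x-axis: (x, y) -> (x, -y)
(6, -7) -> (6, 7)

(6, 7)


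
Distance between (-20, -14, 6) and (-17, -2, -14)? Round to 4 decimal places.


d = sqrt((-17--20)^2 + (-2--14)^2 + (-14-6)^2) = 23.516

23.516


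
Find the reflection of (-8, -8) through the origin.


Reflection through origin: (x, y) -> (-x, -y)
(-8, -8) -> (8, 8)

(8, 8)


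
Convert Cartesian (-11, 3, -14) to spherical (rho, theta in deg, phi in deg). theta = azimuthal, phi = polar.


rho = sqrt((-11)^2 + 3^2 + (-14)^2) = 18.0555
theta = atan2(3, -11) = 164.7449 deg
phi = acos(-14/18.0555) = 140.8402 deg

rho = 18.0555, theta = 164.7449 deg, phi = 140.8402 deg


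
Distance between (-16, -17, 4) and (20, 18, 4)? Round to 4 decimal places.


d = sqrt((20--16)^2 + (18--17)^2 + (4-4)^2) = 50.2096

50.2096


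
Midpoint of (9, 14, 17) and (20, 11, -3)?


Midpoint = ((9+20)/2, (14+11)/2, (17+-3)/2) = (14.5, 12.5, 7)

(14.5, 12.5, 7)


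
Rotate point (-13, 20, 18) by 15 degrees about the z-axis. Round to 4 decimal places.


x' = -13*cos(15) - 20*sin(15) = -17.7334
y' = -13*sin(15) + 20*cos(15) = 15.9539
z' = 18

(-17.7334, 15.9539, 18)


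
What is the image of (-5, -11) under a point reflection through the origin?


Reflection through origin: (x, y) -> (-x, -y)
(-5, -11) -> (5, 11)

(5, 11)


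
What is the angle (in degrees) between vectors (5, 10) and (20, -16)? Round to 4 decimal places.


dot = 5*20 + 10*-16 = -60
|u| = 11.1803, |v| = 25.6125
cos(angle) = -0.2095
angle = 102.0948 degrees

102.0948 degrees


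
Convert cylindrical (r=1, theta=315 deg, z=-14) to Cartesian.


x = 1 * cos(315) = 0.7071
y = 1 * sin(315) = -0.7071
z = -14

(0.7071, -0.7071, -14)


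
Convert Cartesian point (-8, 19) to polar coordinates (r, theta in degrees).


r = sqrt((-8)^2 + 19^2) = 20.6155
theta = atan2(19, -8) = 112.8337 degrees

r = 20.6155, theta = 112.8337 degrees


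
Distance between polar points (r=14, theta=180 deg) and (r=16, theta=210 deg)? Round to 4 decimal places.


d = sqrt(r1^2 + r2^2 - 2*r1*r2*cos(t2-t1))
d = sqrt(14^2 + 16^2 - 2*14*16*cos(210-180)) = 8.0013

8.0013


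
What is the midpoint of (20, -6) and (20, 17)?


Midpoint = ((20+20)/2, (-6+17)/2) = (20, 5.5)

(20, 5.5)


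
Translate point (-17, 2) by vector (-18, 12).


Translation: (x+dx, y+dy) = (-17+-18, 2+12) = (-35, 14)

(-35, 14)


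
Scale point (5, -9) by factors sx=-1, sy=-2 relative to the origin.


Scaling: (x*sx, y*sy) = (5*-1, -9*-2) = (-5, 18)

(-5, 18)


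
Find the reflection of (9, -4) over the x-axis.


Reflection across x-axis: (x, y) -> (x, -y)
(9, -4) -> (9, 4)

(9, 4)


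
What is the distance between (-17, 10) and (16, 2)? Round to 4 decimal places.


d = sqrt((16--17)^2 + (2-10)^2) = 33.9559

33.9559


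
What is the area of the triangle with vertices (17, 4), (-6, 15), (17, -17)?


Area = |x1(y2-y3) + x2(y3-y1) + x3(y1-y2)| / 2
= |17*(15--17) + -6*(-17-4) + 17*(4-15)| / 2
= 241.5

241.5


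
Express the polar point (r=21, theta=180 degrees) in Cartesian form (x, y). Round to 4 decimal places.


x = 21 * cos(180) = -21
y = 21 * sin(180) = 0

(-21, 0)


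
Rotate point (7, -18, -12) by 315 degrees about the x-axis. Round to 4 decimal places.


x' = 7
y' = -18*cos(315) - -12*sin(315) = -21.2132
z' = -18*sin(315) + -12*cos(315) = 4.2426

(7, -21.2132, 4.2426)


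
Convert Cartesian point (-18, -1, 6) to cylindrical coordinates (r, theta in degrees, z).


r = sqrt((-18)^2 + (-1)^2) = 18.0278
theta = atan2(-1, -18) = 183.1798 deg
z = 6

r = 18.0278, theta = 183.1798 deg, z = 6


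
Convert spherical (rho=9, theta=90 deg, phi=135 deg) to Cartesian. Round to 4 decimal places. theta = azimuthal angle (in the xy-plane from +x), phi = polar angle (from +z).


x = 9 * sin(135) * cos(90) = 0
y = 9 * sin(135) * sin(90) = 6.364
z = 9 * cos(135) = -6.364

(0, 6.364, -6.364)


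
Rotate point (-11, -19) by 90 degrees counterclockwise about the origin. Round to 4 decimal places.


x' = -11*cos(90) - -19*sin(90) = 19
y' = -11*sin(90) + -19*cos(90) = -11

(19, -11)


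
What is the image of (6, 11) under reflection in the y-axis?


Reflection across y-axis: (x, y) -> (-x, y)
(6, 11) -> (-6, 11)

(-6, 11)


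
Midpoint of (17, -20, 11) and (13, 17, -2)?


Midpoint = ((17+13)/2, (-20+17)/2, (11+-2)/2) = (15, -1.5, 4.5)

(15, -1.5, 4.5)


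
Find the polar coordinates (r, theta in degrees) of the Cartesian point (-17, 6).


r = sqrt((-17)^2 + 6^2) = 18.0278
theta = atan2(6, -17) = 160.56 degrees

r = 18.0278, theta = 160.56 degrees


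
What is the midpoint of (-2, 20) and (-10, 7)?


Midpoint = ((-2+-10)/2, (20+7)/2) = (-6, 13.5)

(-6, 13.5)


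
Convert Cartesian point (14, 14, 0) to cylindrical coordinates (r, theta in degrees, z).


r = sqrt(14^2 + 14^2) = 19.799
theta = atan2(14, 14) = 45 deg
z = 0

r = 19.799, theta = 45 deg, z = 0


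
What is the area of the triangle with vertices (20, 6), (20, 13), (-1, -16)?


Area = |x1(y2-y3) + x2(y3-y1) + x3(y1-y2)| / 2
= |20*(13--16) + 20*(-16-6) + -1*(6-13)| / 2
= 73.5

73.5


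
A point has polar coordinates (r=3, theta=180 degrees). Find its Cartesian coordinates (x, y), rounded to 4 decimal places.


x = 3 * cos(180) = -3
y = 3 * sin(180) = 0

(-3, 0)


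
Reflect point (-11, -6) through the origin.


Reflection through origin: (x, y) -> (-x, -y)
(-11, -6) -> (11, 6)

(11, 6)


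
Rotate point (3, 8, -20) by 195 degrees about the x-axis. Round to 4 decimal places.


x' = 3
y' = 8*cos(195) - -20*sin(195) = -12.9038
z' = 8*sin(195) + -20*cos(195) = 17.248

(3, -12.9038, 17.248)


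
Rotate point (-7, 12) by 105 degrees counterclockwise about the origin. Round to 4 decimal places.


x' = -7*cos(105) - 12*sin(105) = -9.7794
y' = -7*sin(105) + 12*cos(105) = -9.8673

(-9.7794, -9.8673)


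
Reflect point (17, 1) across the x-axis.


Reflection across x-axis: (x, y) -> (x, -y)
(17, 1) -> (17, -1)

(17, -1)


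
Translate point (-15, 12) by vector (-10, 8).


Translation: (x+dx, y+dy) = (-15+-10, 12+8) = (-25, 20)

(-25, 20)


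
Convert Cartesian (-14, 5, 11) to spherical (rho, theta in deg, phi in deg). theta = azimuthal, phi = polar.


rho = sqrt((-14)^2 + 5^2 + 11^2) = 18.4932
theta = atan2(5, -14) = 160.3462 deg
phi = acos(11/18.4932) = 53.5008 deg

rho = 18.4932, theta = 160.3462 deg, phi = 53.5008 deg


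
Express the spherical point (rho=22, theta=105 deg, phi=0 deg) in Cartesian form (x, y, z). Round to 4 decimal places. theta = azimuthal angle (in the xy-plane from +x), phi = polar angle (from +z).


x = 22 * sin(0) * cos(105) = 0
y = 22 * sin(0) * sin(105) = 0
z = 22 * cos(0) = 22

(0, 0, 22)


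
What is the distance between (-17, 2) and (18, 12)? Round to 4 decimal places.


d = sqrt((18--17)^2 + (12-2)^2) = 36.4005

36.4005


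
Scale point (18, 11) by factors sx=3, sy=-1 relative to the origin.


Scaling: (x*sx, y*sy) = (18*3, 11*-1) = (54, -11)

(54, -11)


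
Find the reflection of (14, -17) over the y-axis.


Reflection across y-axis: (x, y) -> (-x, y)
(14, -17) -> (-14, -17)

(-14, -17)


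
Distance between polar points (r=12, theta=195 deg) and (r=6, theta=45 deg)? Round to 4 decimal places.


d = sqrt(r1^2 + r2^2 - 2*r1*r2*cos(t2-t1))
d = sqrt(12^2 + 6^2 - 2*12*6*cos(45-195)) = 17.4559

17.4559


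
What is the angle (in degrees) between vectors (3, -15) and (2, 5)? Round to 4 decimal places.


dot = 3*2 + -15*5 = -69
|u| = 15.2971, |v| = 5.3852
cos(angle) = -0.8376
angle = 146.8887 degrees

146.8887 degrees


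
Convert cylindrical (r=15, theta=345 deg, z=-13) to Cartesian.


x = 15 * cos(345) = 14.4889
y = 15 * sin(345) = -3.8823
z = -13

(14.4889, -3.8823, -13)


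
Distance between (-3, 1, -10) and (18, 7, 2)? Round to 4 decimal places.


d = sqrt((18--3)^2 + (7-1)^2 + (2--10)^2) = 24.9199

24.9199


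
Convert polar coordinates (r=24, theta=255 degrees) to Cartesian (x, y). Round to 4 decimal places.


x = 24 * cos(255) = -6.2117
y = 24 * sin(255) = -23.1822

(-6.2117, -23.1822)


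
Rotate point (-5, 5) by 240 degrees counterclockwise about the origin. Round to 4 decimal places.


x' = -5*cos(240) - 5*sin(240) = 6.8301
y' = -5*sin(240) + 5*cos(240) = 1.8301

(6.8301, 1.8301)


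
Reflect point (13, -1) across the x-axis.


Reflection across x-axis: (x, y) -> (x, -y)
(13, -1) -> (13, 1)

(13, 1)


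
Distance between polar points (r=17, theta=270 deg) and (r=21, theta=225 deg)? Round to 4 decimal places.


d = sqrt(r1^2 + r2^2 - 2*r1*r2*cos(t2-t1))
d = sqrt(17^2 + 21^2 - 2*17*21*cos(225-270)) = 15.0042

15.0042


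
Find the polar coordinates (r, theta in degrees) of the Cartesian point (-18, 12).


r = sqrt((-18)^2 + 12^2) = 21.6333
theta = atan2(12, -18) = 146.3099 degrees

r = 21.6333, theta = 146.3099 degrees


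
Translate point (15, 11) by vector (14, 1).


Translation: (x+dx, y+dy) = (15+14, 11+1) = (29, 12)

(29, 12)


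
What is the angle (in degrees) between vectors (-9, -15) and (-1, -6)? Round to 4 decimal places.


dot = -9*-1 + -15*-6 = 99
|u| = 17.4929, |v| = 6.0828
cos(angle) = 0.9304
angle = 21.5014 degrees

21.5014 degrees


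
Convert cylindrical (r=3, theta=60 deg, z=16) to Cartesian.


x = 3 * cos(60) = 1.5
y = 3 * sin(60) = 2.5981
z = 16

(1.5, 2.5981, 16)


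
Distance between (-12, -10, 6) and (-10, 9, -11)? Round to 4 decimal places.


d = sqrt((-10--12)^2 + (9--10)^2 + (-11-6)^2) = 25.5734

25.5734


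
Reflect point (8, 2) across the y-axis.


Reflection across y-axis: (x, y) -> (-x, y)
(8, 2) -> (-8, 2)

(-8, 2)


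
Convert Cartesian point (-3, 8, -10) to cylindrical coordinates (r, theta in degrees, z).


r = sqrt((-3)^2 + 8^2) = 8.544
theta = atan2(8, -3) = 110.556 deg
z = -10

r = 8.544, theta = 110.556 deg, z = -10


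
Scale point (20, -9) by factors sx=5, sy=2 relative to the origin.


Scaling: (x*sx, y*sy) = (20*5, -9*2) = (100, -18)

(100, -18)


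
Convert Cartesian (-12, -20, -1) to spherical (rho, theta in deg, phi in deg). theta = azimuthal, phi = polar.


rho = sqrt((-12)^2 + (-20)^2 + (-1)^2) = 23.3452
theta = atan2(-20, -12) = 239.0362 deg
phi = acos(-1/23.3452) = 92.455 deg

rho = 23.3452, theta = 239.0362 deg, phi = 92.455 deg


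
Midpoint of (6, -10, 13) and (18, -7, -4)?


Midpoint = ((6+18)/2, (-10+-7)/2, (13+-4)/2) = (12, -8.5, 4.5)

(12, -8.5, 4.5)


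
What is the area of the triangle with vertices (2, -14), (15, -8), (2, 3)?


Area = |x1(y2-y3) + x2(y3-y1) + x3(y1-y2)| / 2
= |2*(-8-3) + 15*(3--14) + 2*(-14--8)| / 2
= 110.5

110.5


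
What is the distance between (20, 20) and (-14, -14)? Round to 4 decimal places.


d = sqrt((-14-20)^2 + (-14-20)^2) = 48.0833

48.0833


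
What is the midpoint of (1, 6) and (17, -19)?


Midpoint = ((1+17)/2, (6+-19)/2) = (9, -6.5)

(9, -6.5)


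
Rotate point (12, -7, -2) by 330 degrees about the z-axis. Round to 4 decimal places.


x' = 12*cos(330) - -7*sin(330) = 6.8923
y' = 12*sin(330) + -7*cos(330) = -12.0622
z' = -2

(6.8923, -12.0622, -2)


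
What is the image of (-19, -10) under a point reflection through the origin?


Reflection through origin: (x, y) -> (-x, -y)
(-19, -10) -> (19, 10)

(19, 10)


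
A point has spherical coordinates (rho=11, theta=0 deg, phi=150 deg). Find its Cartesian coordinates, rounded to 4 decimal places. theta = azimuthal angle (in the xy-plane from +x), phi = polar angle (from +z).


x = 11 * sin(150) * cos(0) = 5.5
y = 11 * sin(150) * sin(0) = 0
z = 11 * cos(150) = -9.5263

(5.5, 0, -9.5263)


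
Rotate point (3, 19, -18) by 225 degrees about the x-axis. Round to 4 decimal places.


x' = 3
y' = 19*cos(225) - -18*sin(225) = -26.163
z' = 19*sin(225) + -18*cos(225) = -0.7071

(3, -26.163, -0.7071)


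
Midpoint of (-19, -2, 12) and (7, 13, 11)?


Midpoint = ((-19+7)/2, (-2+13)/2, (12+11)/2) = (-6, 5.5, 11.5)

(-6, 5.5, 11.5)


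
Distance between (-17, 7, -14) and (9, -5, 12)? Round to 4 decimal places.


d = sqrt((9--17)^2 + (-5-7)^2 + (12--14)^2) = 38.6782

38.6782


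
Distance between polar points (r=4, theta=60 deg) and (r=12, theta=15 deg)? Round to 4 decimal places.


d = sqrt(r1^2 + r2^2 - 2*r1*r2*cos(t2-t1))
d = sqrt(4^2 + 12^2 - 2*4*12*cos(15-60)) = 9.5978

9.5978


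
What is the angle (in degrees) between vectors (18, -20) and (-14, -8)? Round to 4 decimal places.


dot = 18*-14 + -20*-8 = -92
|u| = 26.9072, |v| = 16.1245
cos(angle) = -0.212
angle = 102.2423 degrees

102.2423 degrees


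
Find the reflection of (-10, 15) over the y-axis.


Reflection across y-axis: (x, y) -> (-x, y)
(-10, 15) -> (10, 15)

(10, 15)


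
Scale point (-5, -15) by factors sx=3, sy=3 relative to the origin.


Scaling: (x*sx, y*sy) = (-5*3, -15*3) = (-15, -45)

(-15, -45)


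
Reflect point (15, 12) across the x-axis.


Reflection across x-axis: (x, y) -> (x, -y)
(15, 12) -> (15, -12)

(15, -12)


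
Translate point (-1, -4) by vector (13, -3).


Translation: (x+dx, y+dy) = (-1+13, -4+-3) = (12, -7)

(12, -7)


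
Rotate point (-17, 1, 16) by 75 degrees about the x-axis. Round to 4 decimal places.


x' = -17
y' = 1*cos(75) - 16*sin(75) = -15.196
z' = 1*sin(75) + 16*cos(75) = 5.107

(-17, -15.196, 5.107)


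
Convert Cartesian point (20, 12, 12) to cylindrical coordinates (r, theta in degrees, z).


r = sqrt(20^2 + 12^2) = 23.3238
theta = atan2(12, 20) = 30.9638 deg
z = 12

r = 23.3238, theta = 30.9638 deg, z = 12


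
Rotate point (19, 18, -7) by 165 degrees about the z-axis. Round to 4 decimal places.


x' = 19*cos(165) - 18*sin(165) = -23.0113
y' = 19*sin(165) + 18*cos(165) = -12.4691
z' = -7

(-23.0113, -12.4691, -7)


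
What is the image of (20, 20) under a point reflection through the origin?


Reflection through origin: (x, y) -> (-x, -y)
(20, 20) -> (-20, -20)

(-20, -20)


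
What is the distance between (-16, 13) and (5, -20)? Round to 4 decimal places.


d = sqrt((5--16)^2 + (-20-13)^2) = 39.1152

39.1152


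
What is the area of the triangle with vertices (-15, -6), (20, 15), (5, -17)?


Area = |x1(y2-y3) + x2(y3-y1) + x3(y1-y2)| / 2
= |-15*(15--17) + 20*(-17--6) + 5*(-6-15)| / 2
= 402.5

402.5


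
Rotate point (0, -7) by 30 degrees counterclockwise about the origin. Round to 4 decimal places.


x' = 0*cos(30) - -7*sin(30) = 3.5
y' = 0*sin(30) + -7*cos(30) = -6.0622

(3.5, -6.0622)


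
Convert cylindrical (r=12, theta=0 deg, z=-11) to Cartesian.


x = 12 * cos(0) = 12
y = 12 * sin(0) = 0
z = -11

(12, 0, -11)


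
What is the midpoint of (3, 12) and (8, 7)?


Midpoint = ((3+8)/2, (12+7)/2) = (5.5, 9.5)

(5.5, 9.5)


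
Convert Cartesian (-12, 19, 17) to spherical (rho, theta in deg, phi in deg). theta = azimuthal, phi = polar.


rho = sqrt((-12)^2 + 19^2 + 17^2) = 28.178
theta = atan2(19, -12) = 122.2756 deg
phi = acos(17/28.178) = 52.8929 deg

rho = 28.178, theta = 122.2756 deg, phi = 52.8929 deg


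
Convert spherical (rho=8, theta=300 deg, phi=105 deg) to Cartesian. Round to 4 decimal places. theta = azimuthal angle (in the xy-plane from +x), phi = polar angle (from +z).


x = 8 * sin(105) * cos(300) = 3.8637
y = 8 * sin(105) * sin(300) = -6.6921
z = 8 * cos(105) = -2.0706

(3.8637, -6.6921, -2.0706)


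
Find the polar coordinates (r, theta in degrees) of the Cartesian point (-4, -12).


r = sqrt((-4)^2 + (-12)^2) = 12.6491
theta = atan2(-12, -4) = 251.5651 degrees

r = 12.6491, theta = 251.5651 degrees


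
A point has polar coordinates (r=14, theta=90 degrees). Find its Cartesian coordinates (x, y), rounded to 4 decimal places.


x = 14 * cos(90) = 0
y = 14 * sin(90) = 14

(0, 14)


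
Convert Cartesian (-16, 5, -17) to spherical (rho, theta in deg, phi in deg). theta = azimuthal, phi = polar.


rho = sqrt((-16)^2 + 5^2 + (-17)^2) = 23.8747
theta = atan2(5, -16) = 162.646 deg
phi = acos(-17/23.8747) = 135.4021 deg

rho = 23.8747, theta = 162.646 deg, phi = 135.4021 deg


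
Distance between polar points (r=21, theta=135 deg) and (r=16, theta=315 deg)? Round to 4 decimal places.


d = sqrt(r1^2 + r2^2 - 2*r1*r2*cos(t2-t1))
d = sqrt(21^2 + 16^2 - 2*21*16*cos(315-135)) = 37

37


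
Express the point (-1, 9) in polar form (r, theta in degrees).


r = sqrt((-1)^2 + 9^2) = 9.0554
theta = atan2(9, -1) = 96.3402 degrees

r = 9.0554, theta = 96.3402 degrees


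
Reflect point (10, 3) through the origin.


Reflection through origin: (x, y) -> (-x, -y)
(10, 3) -> (-10, -3)

(-10, -3)


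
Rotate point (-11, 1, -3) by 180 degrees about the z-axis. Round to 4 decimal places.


x' = -11*cos(180) - 1*sin(180) = 11
y' = -11*sin(180) + 1*cos(180) = -1
z' = -3

(11, -1, -3)


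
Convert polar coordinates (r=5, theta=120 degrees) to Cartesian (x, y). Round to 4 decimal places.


x = 5 * cos(120) = -2.5
y = 5 * sin(120) = 4.3301

(-2.5, 4.3301)


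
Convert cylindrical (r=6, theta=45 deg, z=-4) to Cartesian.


x = 6 * cos(45) = 4.2426
y = 6 * sin(45) = 4.2426
z = -4

(4.2426, 4.2426, -4)


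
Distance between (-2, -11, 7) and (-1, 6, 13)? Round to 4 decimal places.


d = sqrt((-1--2)^2 + (6--11)^2 + (13-7)^2) = 18.0555

18.0555


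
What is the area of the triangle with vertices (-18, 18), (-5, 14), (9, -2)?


Area = |x1(y2-y3) + x2(y3-y1) + x3(y1-y2)| / 2
= |-18*(14--2) + -5*(-2-18) + 9*(18-14)| / 2
= 76

76


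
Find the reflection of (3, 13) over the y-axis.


Reflection across y-axis: (x, y) -> (-x, y)
(3, 13) -> (-3, 13)

(-3, 13)


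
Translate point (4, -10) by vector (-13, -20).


Translation: (x+dx, y+dy) = (4+-13, -10+-20) = (-9, -30)

(-9, -30)


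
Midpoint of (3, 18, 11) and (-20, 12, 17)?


Midpoint = ((3+-20)/2, (18+12)/2, (11+17)/2) = (-8.5, 15, 14)

(-8.5, 15, 14)


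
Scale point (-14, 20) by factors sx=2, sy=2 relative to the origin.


Scaling: (x*sx, y*sy) = (-14*2, 20*2) = (-28, 40)

(-28, 40)


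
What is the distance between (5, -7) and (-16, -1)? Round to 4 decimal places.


d = sqrt((-16-5)^2 + (-1--7)^2) = 21.8403

21.8403


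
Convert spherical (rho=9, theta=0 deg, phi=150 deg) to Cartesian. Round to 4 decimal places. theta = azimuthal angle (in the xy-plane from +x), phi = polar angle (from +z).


x = 9 * sin(150) * cos(0) = 4.5
y = 9 * sin(150) * sin(0) = 0
z = 9 * cos(150) = -7.7942

(4.5, 0, -7.7942)


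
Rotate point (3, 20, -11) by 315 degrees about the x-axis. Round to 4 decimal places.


x' = 3
y' = 20*cos(315) - -11*sin(315) = 6.364
z' = 20*sin(315) + -11*cos(315) = -21.9203

(3, 6.364, -21.9203)


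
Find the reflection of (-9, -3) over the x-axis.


Reflection across x-axis: (x, y) -> (x, -y)
(-9, -3) -> (-9, 3)

(-9, 3)


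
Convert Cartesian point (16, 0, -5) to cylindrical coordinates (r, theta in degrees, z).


r = sqrt(16^2 + 0^2) = 16
theta = atan2(0, 16) = 0 deg
z = -5

r = 16, theta = 0 deg, z = -5


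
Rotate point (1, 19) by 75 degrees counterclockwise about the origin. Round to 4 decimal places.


x' = 1*cos(75) - 19*sin(75) = -18.0938
y' = 1*sin(75) + 19*cos(75) = 5.8835

(-18.0938, 5.8835)


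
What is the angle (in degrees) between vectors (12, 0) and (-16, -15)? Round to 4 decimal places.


dot = 12*-16 + 0*-15 = -192
|u| = 12, |v| = 21.9317
cos(angle) = -0.7295
angle = 136.8476 degrees

136.8476 degrees


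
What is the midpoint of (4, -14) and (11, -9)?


Midpoint = ((4+11)/2, (-14+-9)/2) = (7.5, -11.5)

(7.5, -11.5)


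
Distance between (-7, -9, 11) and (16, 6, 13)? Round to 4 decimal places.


d = sqrt((16--7)^2 + (6--9)^2 + (13-11)^2) = 27.5318

27.5318


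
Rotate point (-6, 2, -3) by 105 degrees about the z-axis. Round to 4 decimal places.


x' = -6*cos(105) - 2*sin(105) = -0.3789
y' = -6*sin(105) + 2*cos(105) = -6.3132
z' = -3

(-0.3789, -6.3132, -3)


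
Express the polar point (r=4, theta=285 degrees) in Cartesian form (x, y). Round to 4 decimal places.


x = 4 * cos(285) = 1.0353
y = 4 * sin(285) = -3.8637

(1.0353, -3.8637)


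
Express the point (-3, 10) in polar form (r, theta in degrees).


r = sqrt((-3)^2 + 10^2) = 10.4403
theta = atan2(10, -3) = 106.6992 degrees

r = 10.4403, theta = 106.6992 degrees


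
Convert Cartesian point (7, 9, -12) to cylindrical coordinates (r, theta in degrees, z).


r = sqrt(7^2 + 9^2) = 11.4018
theta = atan2(9, 7) = 52.125 deg
z = -12

r = 11.4018, theta = 52.125 deg, z = -12


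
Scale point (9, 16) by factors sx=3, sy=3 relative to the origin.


Scaling: (x*sx, y*sy) = (9*3, 16*3) = (27, 48)

(27, 48)


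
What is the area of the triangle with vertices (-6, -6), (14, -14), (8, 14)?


Area = |x1(y2-y3) + x2(y3-y1) + x3(y1-y2)| / 2
= |-6*(-14-14) + 14*(14--6) + 8*(-6--14)| / 2
= 256

256


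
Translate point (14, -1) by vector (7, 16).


Translation: (x+dx, y+dy) = (14+7, -1+16) = (21, 15)

(21, 15)


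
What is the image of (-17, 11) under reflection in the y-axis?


Reflection across y-axis: (x, y) -> (-x, y)
(-17, 11) -> (17, 11)

(17, 11)


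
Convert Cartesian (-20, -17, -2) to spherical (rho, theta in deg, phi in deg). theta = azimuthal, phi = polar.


rho = sqrt((-20)^2 + (-17)^2 + (-2)^2) = 26.3249
theta = atan2(-17, -20) = 220.3645 deg
phi = acos(-2/26.3249) = 94.3572 deg

rho = 26.3249, theta = 220.3645 deg, phi = 94.3572 deg


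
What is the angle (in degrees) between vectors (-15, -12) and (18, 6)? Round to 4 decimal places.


dot = -15*18 + -12*6 = -342
|u| = 19.2094, |v| = 18.9737
cos(angle) = -0.9383
angle = 159.7751 degrees

159.7751 degrees


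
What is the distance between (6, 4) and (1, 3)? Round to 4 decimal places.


d = sqrt((1-6)^2 + (3-4)^2) = 5.099

5.099


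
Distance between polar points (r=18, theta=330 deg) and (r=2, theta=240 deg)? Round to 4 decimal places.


d = sqrt(r1^2 + r2^2 - 2*r1*r2*cos(t2-t1))
d = sqrt(18^2 + 2^2 - 2*18*2*cos(240-330)) = 18.1108

18.1108


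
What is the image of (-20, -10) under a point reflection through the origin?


Reflection through origin: (x, y) -> (-x, -y)
(-20, -10) -> (20, 10)

(20, 10)


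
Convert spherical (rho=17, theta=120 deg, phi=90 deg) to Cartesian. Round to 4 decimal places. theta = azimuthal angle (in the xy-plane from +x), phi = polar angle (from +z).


x = 17 * sin(90) * cos(120) = -8.5
y = 17 * sin(90) * sin(120) = 14.7224
z = 17 * cos(90) = 0

(-8.5, 14.7224, 0)


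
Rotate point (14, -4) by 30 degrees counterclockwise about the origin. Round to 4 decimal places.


x' = 14*cos(30) - -4*sin(30) = 14.1244
y' = 14*sin(30) + -4*cos(30) = 3.5359

(14.1244, 3.5359)


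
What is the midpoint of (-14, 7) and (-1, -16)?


Midpoint = ((-14+-1)/2, (7+-16)/2) = (-7.5, -4.5)

(-7.5, -4.5)


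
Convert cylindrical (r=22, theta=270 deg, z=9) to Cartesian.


x = 22 * cos(270) = 0
y = 22 * sin(270) = -22
z = 9

(0, -22, 9)


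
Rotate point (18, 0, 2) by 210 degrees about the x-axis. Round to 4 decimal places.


x' = 18
y' = 0*cos(210) - 2*sin(210) = 1
z' = 0*sin(210) + 2*cos(210) = -1.7321

(18, 1, -1.7321)


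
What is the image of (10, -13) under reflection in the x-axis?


Reflection across x-axis: (x, y) -> (x, -y)
(10, -13) -> (10, 13)

(10, 13)


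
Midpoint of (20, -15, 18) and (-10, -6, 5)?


Midpoint = ((20+-10)/2, (-15+-6)/2, (18+5)/2) = (5, -10.5, 11.5)

(5, -10.5, 11.5)


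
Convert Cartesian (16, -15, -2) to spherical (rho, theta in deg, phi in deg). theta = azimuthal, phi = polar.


rho = sqrt(16^2 + (-15)^2 + (-2)^2) = 22.0227
theta = atan2(-15, 16) = 316.8476 deg
phi = acos(-2/22.0227) = 95.2105 deg

rho = 22.0227, theta = 316.8476 deg, phi = 95.2105 deg
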